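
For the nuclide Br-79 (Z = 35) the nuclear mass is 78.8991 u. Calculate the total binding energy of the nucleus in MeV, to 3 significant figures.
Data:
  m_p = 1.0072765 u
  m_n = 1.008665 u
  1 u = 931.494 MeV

Mass of separated nucleons = 35(1.0072765) + 44(1.008665) = 35.2546775 + 44.381260 = 79.6359375 u
Δm = 79.6359375 − 78.8991 = 0.7368375 u
Binding energy = Δm·c² = 0.7368375 × 931.494 MeV/u = 686.360 MeV

686 MeV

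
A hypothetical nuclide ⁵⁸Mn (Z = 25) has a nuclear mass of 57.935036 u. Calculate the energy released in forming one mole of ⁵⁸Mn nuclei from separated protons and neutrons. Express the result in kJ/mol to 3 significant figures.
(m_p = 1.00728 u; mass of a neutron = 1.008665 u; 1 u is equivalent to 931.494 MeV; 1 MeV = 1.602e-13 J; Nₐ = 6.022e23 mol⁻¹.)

4.79e+10 kJ/mol

With 25 protons and 33 neutrons (A = 58):
Total constituent mass: 25 × 1.00728 + 33 × 1.008665 = 58.467945 u
Δm = 58.467945 − 57.935036 = 0.532909 u
E_B = 0.532909 × 931.494 = 496.402 MeV
Per nucleus in joules: 496.402 MeV × 1.602e-13 J/MeV = 7.9524e-11 J
Per mole: 7.9524e-11 J × 6.022e23 mol⁻¹ = 4.7889e+13 J/mol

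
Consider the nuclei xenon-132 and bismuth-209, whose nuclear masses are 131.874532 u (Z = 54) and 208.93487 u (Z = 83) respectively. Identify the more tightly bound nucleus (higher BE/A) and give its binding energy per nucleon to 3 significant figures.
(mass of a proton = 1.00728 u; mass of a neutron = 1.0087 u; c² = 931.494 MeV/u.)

xenon-132: Σm = 54(1.00728) + 78(1.0087) = 133.07172 u; Δm = 1.197188 u; E_B = 1115.2 MeV; E_B/A = 8.448 MeV
bismuth-209: Σm = 83(1.00728) + 126(1.0087) = 210.70044 u; Δm = 1.76557 u; E_B = 1644.6 MeV; E_B/A = 7.869 MeV
xenon-132 has the higher binding energy per nucleon, so it is the more tightly bound nucleus.

xenon-132; 8.45 MeV/nucleon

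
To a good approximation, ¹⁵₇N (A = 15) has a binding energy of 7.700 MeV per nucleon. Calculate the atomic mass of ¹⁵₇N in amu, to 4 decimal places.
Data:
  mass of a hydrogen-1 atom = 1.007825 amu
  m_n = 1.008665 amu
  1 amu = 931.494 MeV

15.0001 amu

Total binding energy = 15 × 7.700 = 115.500 MeV
Mass defect = 115.500 MeV / (931.494 MeV/amu) = 0.123994 amu
Constituent mass = 7(1.007825) + 8(1.008665) = 15.124095 amu
Atomic mass = 15.124095 − 0.123994 = 15.000101 amu ≈ 15.0001 amu (to 4 decimal places)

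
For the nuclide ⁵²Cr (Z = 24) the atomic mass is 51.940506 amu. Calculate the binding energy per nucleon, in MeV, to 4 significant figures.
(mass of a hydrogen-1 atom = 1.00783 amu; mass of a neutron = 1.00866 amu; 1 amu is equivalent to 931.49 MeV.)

8.776 MeV/nucleon

The nucleus contains 24 protons and 52 − 24 = 28 neutrons.
Total constituent mass: 24 × 1.00783 + 28 × 1.00866 = 52.43040 amu
The mass defect is 52.43040 − 51.940506 = 0.489894 amu.
E_B = 0.489894 × 931.49 = 456.331 MeV
BE/A = 456.331 MeV / 52 = 8.776 MeV/nucleon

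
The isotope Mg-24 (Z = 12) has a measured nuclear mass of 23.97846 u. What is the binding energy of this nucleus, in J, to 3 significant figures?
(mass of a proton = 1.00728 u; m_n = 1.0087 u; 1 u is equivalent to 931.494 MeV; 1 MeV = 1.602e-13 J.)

3.18e-11 J

The nucleus contains 12 protons and 24 − 12 = 12 neutrons.
Total constituent mass: 12 × 1.00728 + 12 × 1.0087 = 24.19176 u
Mass defect Δm = 24.19176 − 23.97846 = 0.21330 u
Binding energy = Δm·c² = 0.21330 × 931.494 MeV/u = 198.688 MeV
In joules: 198.688 MeV × 1.602e-13 J/MeV = 3.1830e-11 J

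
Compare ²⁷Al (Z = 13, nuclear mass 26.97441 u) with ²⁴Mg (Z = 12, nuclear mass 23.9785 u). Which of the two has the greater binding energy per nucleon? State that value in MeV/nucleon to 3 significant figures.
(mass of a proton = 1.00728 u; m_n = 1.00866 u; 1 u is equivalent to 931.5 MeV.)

²⁷Al; 8.33 MeV/nucleon

²⁷Al: Σm = 13(1.00728) + 14(1.00866) = 27.21588 u; Δm = 0.24147 u; E_B = 224.93 MeV; E_B/A = 8.331 MeV
²⁴Mg: Σm = 12(1.00728) + 12(1.00866) = 24.19128 u; Δm = 0.21278 u; E_B = 198.205 MeV; E_B/A = 8.259 MeV
²⁷Al has the higher binding energy per nucleon, so it is the more tightly bound nucleus.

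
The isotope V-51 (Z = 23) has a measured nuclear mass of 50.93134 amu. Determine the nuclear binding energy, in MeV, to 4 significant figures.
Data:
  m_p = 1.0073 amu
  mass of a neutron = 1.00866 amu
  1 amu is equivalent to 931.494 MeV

The nucleus contains 23 protons and 51 − 23 = 28 neutrons.
Σm = 23·m_p + 28·m_n = 23.1679 + 28.24248 = 51.41038 amu
Mass defect Δm = 51.41038 − 50.93134 = 0.47904 amu
E_B = 0.47904 × 931.494 = 446.223 MeV

446.2 MeV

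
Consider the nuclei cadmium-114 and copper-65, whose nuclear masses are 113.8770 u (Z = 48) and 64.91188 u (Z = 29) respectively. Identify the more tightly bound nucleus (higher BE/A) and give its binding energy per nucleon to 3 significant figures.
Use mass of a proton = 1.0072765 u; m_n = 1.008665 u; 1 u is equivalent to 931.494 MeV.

cadmium-114: Σm = 48(1.0072765) + 66(1.008665) = 114.9211620 u; Δm = 1.0441620 u; E_B = 972.63 MeV; E_B/A = 8.532 MeV
copper-65: Σm = 29(1.0072765) + 36(1.008665) = 65.5229585 u; Δm = 0.6110785 u; E_B = 569.22 MeV; E_B/A = 8.757 MeV
copper-65 has the higher binding energy per nucleon, so it is the more tightly bound nucleus.

copper-65; 8.76 MeV/nucleon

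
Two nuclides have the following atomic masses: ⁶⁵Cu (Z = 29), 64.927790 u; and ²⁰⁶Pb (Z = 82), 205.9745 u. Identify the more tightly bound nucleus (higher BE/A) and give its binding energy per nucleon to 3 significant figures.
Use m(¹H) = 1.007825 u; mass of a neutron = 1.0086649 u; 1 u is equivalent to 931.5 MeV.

⁶⁵Cu: Σm = 29(1.007825) + 36(1.0086649) = 65.5388614 u; Δm = 0.6110714 u; E_B = 569.21 MeV; E_B/A = 8.757 MeV
²⁰⁶Pb: Σm = 82(1.007825) + 124(1.0086649) = 207.7160976 u; Δm = 1.7415976 u; E_B = 1622.3 MeV; E_B/A = 7.875 MeV
⁶⁵Cu has the higher binding energy per nucleon, so it is the more tightly bound nucleus.

⁶⁵Cu; 8.76 MeV/nucleon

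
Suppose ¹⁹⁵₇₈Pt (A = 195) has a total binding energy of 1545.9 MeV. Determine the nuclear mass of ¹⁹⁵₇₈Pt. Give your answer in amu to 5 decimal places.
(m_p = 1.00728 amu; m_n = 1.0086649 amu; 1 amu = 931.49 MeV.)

Mass defect = 1545.9 MeV / (931.49 MeV/amu) = 1.6595991 amu
Constituent mass = 78(1.00728) + 117(1.0086649) = 196.5816333 amu
Nuclear mass = 196.5816333 − 1.6595991 = 194.9220342 amu ≈ 194.92203 amu (to 5 decimal places)

194.92203 amu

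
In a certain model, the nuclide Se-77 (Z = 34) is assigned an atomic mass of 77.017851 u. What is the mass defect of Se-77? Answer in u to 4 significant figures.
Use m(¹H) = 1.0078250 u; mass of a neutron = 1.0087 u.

With 34 protons and 43 neutrons (A = 77):
Total constituent mass: 34 × 1.0078250 + 43 × 1.0087 = 77.6401500 u
The mass defect is 77.6401500 − 77.017851 = 0.6222990 u.

0.6223 u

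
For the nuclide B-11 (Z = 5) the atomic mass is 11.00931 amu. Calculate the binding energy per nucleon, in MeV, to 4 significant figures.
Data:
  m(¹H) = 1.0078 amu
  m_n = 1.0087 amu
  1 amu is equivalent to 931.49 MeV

With 5 protons and 6 neutrons (A = 11):
Σm = 5·m(¹H) + 6·m_n = 5.0390 + 6.0522 = 11.0912 amu
The mass defect is 11.0912 − 11.00931 = 0.08189 amu.
Binding energy = Δm·c² = 0.08189 × 931.49 MeV/amu = 76.2797 MeV
Per nucleon: 76.2797 / 11 = 6.935 MeV

6.935 MeV/nucleon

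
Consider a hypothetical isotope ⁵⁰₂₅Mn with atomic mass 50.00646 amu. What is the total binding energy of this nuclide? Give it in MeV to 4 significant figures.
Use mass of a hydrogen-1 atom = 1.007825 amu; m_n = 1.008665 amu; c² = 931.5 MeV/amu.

Z = 25, so N = A − Z = 50 − 25 = 25.
Mass of separated nucleons = 25(1.007825) + 25(1.008665) = 25.195625 + 25.216625 = 50.412250 amu
Mass defect Δm = 50.412250 − 50.00646 = 0.405790 amu
Binding energy = Δm·c² = 0.405790 × 931.5 MeV/amu = 377.993 MeV

378.0 MeV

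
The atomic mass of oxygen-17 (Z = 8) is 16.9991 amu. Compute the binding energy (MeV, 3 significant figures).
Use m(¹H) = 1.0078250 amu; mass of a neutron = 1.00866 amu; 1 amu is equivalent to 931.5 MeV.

The nucleus contains 8 protons and 17 − 8 = 9 neutrons.
Σm = 8·m(¹H) + 9·m_n = 8.0626000 + 9.07794 = 17.1405400 amu
Mass defect Δm = 17.1405400 − 16.9991 = 0.1414400 amu
Converting to energy: 0.1414400 amu × 931.5 MeV/amu = 131.751 MeV

132 MeV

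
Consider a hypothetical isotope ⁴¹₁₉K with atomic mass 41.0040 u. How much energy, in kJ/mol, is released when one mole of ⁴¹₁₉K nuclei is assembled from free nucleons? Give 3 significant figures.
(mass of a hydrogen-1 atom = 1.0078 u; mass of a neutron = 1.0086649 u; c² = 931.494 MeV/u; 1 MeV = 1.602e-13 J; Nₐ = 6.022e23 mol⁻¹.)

3.01e+10 kJ/mol

Σm = 19·m(¹H) + 22·m_n = 19.1482 + 22.1906278 = 41.3388278 u
Δm = 41.3388278 − 41.0040 = 0.3348278 u
E_B = 0.3348278 × 931.494 = 311.890 MeV
Per nucleus in joules: 311.890 MeV × 1.602e-13 J/MeV = 4.9965e-11 J
Per mole: 4.9965e-11 J × 6.022e23 mol⁻¹ = 3.0089e+13 J/mol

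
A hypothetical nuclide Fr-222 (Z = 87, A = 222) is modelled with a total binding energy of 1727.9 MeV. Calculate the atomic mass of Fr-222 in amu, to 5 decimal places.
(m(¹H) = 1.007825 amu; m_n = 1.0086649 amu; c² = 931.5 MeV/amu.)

221.99557 amu

Mass defect = 1727.9 MeV / (931.5 MeV/amu) = 1.8549651 amu
Constituent mass = 87(1.007825) + 135(1.0086649) = 223.8505365 amu
Atomic mass = 223.8505365 − 1.8549651 = 221.9955714 amu ≈ 221.99557 amu (to 5 decimal places)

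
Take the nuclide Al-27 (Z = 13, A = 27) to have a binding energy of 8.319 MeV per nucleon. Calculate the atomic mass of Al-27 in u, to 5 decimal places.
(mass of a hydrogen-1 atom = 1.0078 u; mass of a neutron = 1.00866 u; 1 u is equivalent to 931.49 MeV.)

Total binding energy = 27 × 8.319 = 224.613 MeV
Mass defect = 224.613 MeV / (931.49 MeV/u) = 0.2411330 u
Constituent mass = 13(1.0078) + 14(1.00866) = 27.22264 u
Atomic mass = 27.22264 − 0.2411330 = 26.9815070 u ≈ 26.98151 u (to 5 decimal places)

26.98151 u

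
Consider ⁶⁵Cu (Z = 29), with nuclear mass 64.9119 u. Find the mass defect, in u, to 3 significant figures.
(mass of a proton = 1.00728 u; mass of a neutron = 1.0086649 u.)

Z = 29, so N = A − Z = 65 − 29 = 36.
Σm = 29·m_p + 36·m_n = 29.21112 + 36.3119364 = 65.5230564 u
Δm = 65.5230564 − 64.9119 = 0.6111564 u

0.611 u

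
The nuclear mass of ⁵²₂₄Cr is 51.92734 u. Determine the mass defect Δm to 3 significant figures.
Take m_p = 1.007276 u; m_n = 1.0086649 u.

The nucleus contains 24 protons and 52 − 24 = 28 neutrons.
Mass of separated nucleons = 24(1.007276) + 28(1.0086649) = 24.174624 + 28.2426172 = 52.4172412 u
Mass defect Δm = 52.4172412 − 51.92734 = 0.4899012 u

0.490 u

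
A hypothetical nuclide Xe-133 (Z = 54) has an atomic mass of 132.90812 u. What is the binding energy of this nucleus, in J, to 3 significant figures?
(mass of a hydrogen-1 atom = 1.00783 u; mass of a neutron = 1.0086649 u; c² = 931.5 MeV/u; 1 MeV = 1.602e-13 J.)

With 54 protons and 79 neutrons (A = 133):
Total constituent mass: 54 × 1.00783 + 79 × 1.0086649 = 134.1073471 u
Mass defect Δm = 134.1073471 − 132.90812 = 1.1992271 u
E_B = 1.1992271 × 931.5 = 1117.08 MeV
In joules: 1117.08 MeV × 1.602e-13 J/MeV = 1.7896e-10 J

1.79e-10 J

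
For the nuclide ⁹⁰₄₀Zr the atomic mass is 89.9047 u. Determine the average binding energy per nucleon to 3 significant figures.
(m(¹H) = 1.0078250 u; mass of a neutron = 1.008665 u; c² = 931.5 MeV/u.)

With 40 protons and 50 neutrons (A = 90):
Σm = 40·m(¹H) + 50·m_n = 40.3130000 + 50.433250 = 90.7462500 u
Δm = 90.7462500 − 89.9047 = 0.8415500 u
Converting to energy: 0.8415500 u × 931.5 MeV/u = 783.904 MeV
Per nucleon: 783.904 / 90 = 8.710 MeV

8.71 MeV/nucleon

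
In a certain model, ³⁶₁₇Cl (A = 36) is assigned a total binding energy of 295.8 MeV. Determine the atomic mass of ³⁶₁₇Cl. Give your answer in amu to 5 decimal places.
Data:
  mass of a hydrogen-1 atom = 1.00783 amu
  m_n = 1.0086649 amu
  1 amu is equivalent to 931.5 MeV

35.98019 amu

Mass defect = 295.8 MeV / (931.5 MeV/amu) = 0.3175523 amu
Constituent mass = 17(1.00783) + 19(1.0086649) = 36.2977431 amu
Atomic mass = 36.2977431 − 0.3175523 = 35.9801908 amu ≈ 35.98019 amu (to 5 decimal places)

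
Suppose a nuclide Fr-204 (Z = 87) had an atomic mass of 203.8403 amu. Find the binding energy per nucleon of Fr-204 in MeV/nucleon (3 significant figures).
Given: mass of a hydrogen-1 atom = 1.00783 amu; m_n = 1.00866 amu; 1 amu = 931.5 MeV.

8.47 MeV/nucleon

Mass of separated nucleons = 87(1.00783) + 117(1.00866) = 87.68121 + 118.01322 = 205.69443 amu
The mass defect is 205.69443 − 203.8403 = 1.85413 amu.
Binding energy = Δm·c² = 1.85413 × 931.5 MeV/amu = 1727.12 MeV
Dividing by A = 204 gives 8.466 MeV per nucleon.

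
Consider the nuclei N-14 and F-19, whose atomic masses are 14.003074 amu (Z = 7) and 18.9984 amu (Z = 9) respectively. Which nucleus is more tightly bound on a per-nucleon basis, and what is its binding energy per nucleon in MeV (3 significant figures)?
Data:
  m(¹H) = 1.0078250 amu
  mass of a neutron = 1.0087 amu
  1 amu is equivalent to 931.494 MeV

F-19; 7.80 MeV/nucleon

N-14: Σm = 7(1.0078250) + 7(1.0087) = 14.1156750 amu; Δm = 0.1126010 amu; E_B = 104.89 MeV; E_B/A = 7.492 MeV
F-19: Σm = 9(1.0078250) + 10(1.0087) = 19.1574250 amu; Δm = 0.1590250 amu; E_B = 148.13 MeV; E_B/A = 7.796 MeV
F-19 has the higher binding energy per nucleon, so it is the more tightly bound nucleus.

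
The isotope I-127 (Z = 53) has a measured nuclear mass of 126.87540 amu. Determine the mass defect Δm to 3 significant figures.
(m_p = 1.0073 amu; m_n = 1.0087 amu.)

The nucleus contains 53 protons and 127 − 53 = 74 neutrons.
Mass of separated nucleons = 53(1.0073) + 74(1.0087) = 53.3869 + 74.6438 = 128.0307 amu
Δm = 128.0307 − 126.87540 = 1.15530 amu

1.16 amu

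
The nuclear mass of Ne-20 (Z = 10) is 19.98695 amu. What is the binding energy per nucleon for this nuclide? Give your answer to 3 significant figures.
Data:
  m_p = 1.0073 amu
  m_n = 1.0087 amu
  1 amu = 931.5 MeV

Z = 10, so N = A − Z = 20 − 10 = 10.
Mass of separated nucleons = 10(1.0073) + 10(1.0087) = 10.0730 + 10.0870 = 20.1600 amu
The mass defect is 20.1600 − 19.98695 = 0.17305 amu.
Binding energy = Δm·c² = 0.17305 × 931.5 MeV/amu = 161.196 MeV
Dividing by A = 20 gives 8.060 MeV per nucleon.

8.06 MeV/nucleon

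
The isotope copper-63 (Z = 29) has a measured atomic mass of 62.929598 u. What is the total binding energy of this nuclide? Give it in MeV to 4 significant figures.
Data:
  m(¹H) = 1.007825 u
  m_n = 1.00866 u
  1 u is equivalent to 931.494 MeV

Z = 29, so N = A − Z = 63 − 29 = 34.
Mass of separated nucleons = 29(1.007825) + 34(1.00866) = 29.226925 + 34.29444 = 63.521365 u
Δm = 63.521365 − 62.929598 = 0.591767 u
Binding energy = Δm·c² = 0.591767 × 931.494 MeV/u = 551.227 MeV

551.2 MeV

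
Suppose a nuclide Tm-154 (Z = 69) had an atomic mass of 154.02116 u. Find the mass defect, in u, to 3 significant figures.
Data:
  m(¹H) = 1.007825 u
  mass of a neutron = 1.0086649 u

1.26 u

Z = 69, so N = A − Z = 154 − 69 = 85.
Σm = 69·m(¹H) + 85·m_n = 69.539925 + 85.7365165 = 155.2764415 u
Mass defect Δm = 155.2764415 − 154.02116 = 1.2552815 u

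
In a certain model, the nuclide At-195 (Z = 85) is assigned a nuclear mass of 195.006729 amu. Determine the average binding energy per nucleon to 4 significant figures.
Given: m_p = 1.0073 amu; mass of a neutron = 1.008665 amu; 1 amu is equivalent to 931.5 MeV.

The nucleus contains 85 protons and 195 − 85 = 110 neutrons.
Mass of separated nucleons = 85(1.0073) + 110(1.008665) = 85.6205 + 110.953150 = 196.573650 amu
The mass defect is 196.573650 − 195.006729 = 1.566921 amu.
Converting to energy: 1.566921 amu × 931.5 MeV/amu = 1459.59 MeV
Dividing by A = 195 gives 7.485 MeV per nucleon.

7.485 MeV/nucleon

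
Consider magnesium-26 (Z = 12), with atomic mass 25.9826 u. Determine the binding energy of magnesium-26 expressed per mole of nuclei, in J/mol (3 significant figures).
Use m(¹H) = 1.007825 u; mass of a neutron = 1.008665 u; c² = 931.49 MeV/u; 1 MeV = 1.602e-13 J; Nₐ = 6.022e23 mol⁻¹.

Mass of separated nucleons = 12(1.007825) + 14(1.008665) = 12.093900 + 14.121310 = 26.215210 u
The mass defect is 26.215210 − 25.9826 = 0.232610 u.
Binding energy = Δm·c² = 0.232610 × 931.49 MeV/u = 216.674 MeV
Per nucleus in joules: 216.674 MeV × 1.602e-13 J/MeV = 3.4711e-11 J
Per mole: 3.4711e-11 J × 6.022e23 mol⁻¹ = 2.0903e+13 J/mol

2.09e+13 J/mol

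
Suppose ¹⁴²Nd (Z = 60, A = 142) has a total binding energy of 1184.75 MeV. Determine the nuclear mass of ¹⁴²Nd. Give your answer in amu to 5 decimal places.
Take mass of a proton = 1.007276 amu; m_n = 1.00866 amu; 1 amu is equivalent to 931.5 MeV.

141.87481 amu

Mass defect = 1184.75 MeV / (931.5 MeV/amu) = 1.2718733 amu
Constituent mass = 60(1.007276) + 82(1.00866) = 143.146680 amu
Nuclear mass = 143.146680 − 1.2718733 = 141.8748067 amu ≈ 141.87481 amu (to 5 decimal places)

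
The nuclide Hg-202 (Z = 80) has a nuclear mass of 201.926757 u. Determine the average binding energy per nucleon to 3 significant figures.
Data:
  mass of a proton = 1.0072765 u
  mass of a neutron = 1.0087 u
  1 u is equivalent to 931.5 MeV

7.92 MeV/nucleon

The nucleus contains 80 protons and 202 − 80 = 122 neutrons.
Total constituent mass: 80 × 1.0072765 + 122 × 1.0087 = 203.6435200 u
Mass defect Δm = 203.6435200 − 201.926757 = 1.7167630 u
Converting to energy: 1.7167630 u × 931.5 MeV/u = 1599.16 MeV
Dividing by A = 202 gives 7.917 MeV per nucleon.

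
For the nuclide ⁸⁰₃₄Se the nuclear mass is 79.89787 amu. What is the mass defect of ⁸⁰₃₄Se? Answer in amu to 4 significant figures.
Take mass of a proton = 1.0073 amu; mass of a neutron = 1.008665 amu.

0.7489 amu

Mass of separated nucleons = 34(1.0073) + 46(1.008665) = 34.2482 + 46.398590 = 80.646790 amu
Δm = 80.646790 − 79.89787 = 0.748920 amu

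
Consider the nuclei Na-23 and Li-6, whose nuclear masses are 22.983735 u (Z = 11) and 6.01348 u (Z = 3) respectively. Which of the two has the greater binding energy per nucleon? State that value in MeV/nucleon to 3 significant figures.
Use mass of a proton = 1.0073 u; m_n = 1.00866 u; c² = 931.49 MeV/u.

Na-23; 8.12 MeV/nucleon

Na-23: Σm = 11(1.0073) + 12(1.00866) = 23.18422 u; Δm = 0.200485 u; E_B = 186.75 MeV; E_B/A = 8.120 MeV
Li-6: Σm = 3(1.0073) + 3(1.00866) = 6.04788 u; Δm = 0.03440 u; E_B = 32.043 MeV; E_B/A = 5.341 MeV
Na-23 has the higher binding energy per nucleon, so it is the more tightly bound nucleus.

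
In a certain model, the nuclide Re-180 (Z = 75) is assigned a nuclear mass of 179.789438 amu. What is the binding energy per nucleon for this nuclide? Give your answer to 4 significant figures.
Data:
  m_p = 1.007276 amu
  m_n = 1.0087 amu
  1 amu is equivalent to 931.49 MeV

Mass of separated nucleons = 75(1.007276) + 105(1.0087) = 75.545700 + 105.9135 = 181.459200 amu
Mass defect Δm = 181.459200 − 179.789438 = 1.669762 amu
Converting to energy: 1.669762 amu × 931.49 MeV/amu = 1555.37 MeV
Per nucleon: 1555.37 / 180 = 8.641 MeV

8.641 MeV/nucleon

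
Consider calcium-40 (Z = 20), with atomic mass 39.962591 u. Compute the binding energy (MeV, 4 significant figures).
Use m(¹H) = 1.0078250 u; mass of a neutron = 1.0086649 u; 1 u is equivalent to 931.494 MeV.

The nucleus contains 20 protons and 40 − 20 = 20 neutrons.
Σm = 20·m(¹H) + 20·m_n = 20.1565000 + 20.1732980 = 40.3297980 u
Δm = 40.3297980 − 39.962591 = 0.3672070 u
E_B = 0.3672070 × 931.494 = 342.051 MeV

342.1 MeV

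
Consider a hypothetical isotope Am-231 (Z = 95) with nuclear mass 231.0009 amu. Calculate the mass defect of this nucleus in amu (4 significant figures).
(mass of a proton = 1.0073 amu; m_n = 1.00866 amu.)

1.870 amu

Z = 95, so N = A − Z = 231 − 95 = 136.
Mass of separated nucleons = 95(1.0073) + 136(1.00866) = 95.6935 + 137.17776 = 232.87126 amu
The mass defect is 232.87126 − 231.0009 = 1.87036 amu.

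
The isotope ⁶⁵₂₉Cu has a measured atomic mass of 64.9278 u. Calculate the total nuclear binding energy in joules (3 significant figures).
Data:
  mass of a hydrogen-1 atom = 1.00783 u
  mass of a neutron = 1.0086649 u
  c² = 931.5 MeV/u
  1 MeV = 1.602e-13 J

9.12e-11 J

With 29 protons and 36 neutrons (A = 65):
Mass of separated nucleons = 29(1.00783) + 36(1.0086649) = 29.22707 + 36.3119364 = 65.5390064 u
Mass defect Δm = 65.5390064 − 64.9278 = 0.6112064 u
Binding energy = Δm·c² = 0.6112064 × 931.5 MeV/u = 569.339 MeV
In joules: 569.339 MeV × 1.602e-13 J/MeV = 9.1208e-11 J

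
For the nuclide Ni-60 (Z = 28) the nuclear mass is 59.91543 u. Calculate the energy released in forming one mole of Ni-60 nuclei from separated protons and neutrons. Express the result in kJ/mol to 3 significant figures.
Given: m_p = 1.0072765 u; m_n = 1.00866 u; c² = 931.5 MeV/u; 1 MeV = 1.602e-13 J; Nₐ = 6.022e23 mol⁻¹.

5.08e+10 kJ/mol

The nucleus contains 28 protons and 60 − 28 = 32 neutrons.
Mass of separated nucleons = 28(1.0072765) + 32(1.00866) = 28.2037420 + 32.27712 = 60.4808620 u
The mass defect is 60.4808620 − 59.91543 = 0.5654320 u.
Binding energy = Δm·c² = 0.5654320 × 931.5 MeV/u = 526.700 MeV
Per nucleus in joules: 526.700 MeV × 1.602e-13 J/MeV = 8.4377e-11 J
Per mole: 8.4377e-11 J × 6.022e23 mol⁻¹ = 5.0812e+13 J/mol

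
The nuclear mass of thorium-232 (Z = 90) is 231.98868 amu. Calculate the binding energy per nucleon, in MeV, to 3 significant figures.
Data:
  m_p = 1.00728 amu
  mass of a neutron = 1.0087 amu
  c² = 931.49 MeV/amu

Mass of separated nucleons = 90(1.00728) + 142(1.0087) = 90.65520 + 143.2354 = 233.89060 amu
The mass defect is 233.89060 − 231.98868 = 1.90192 amu.
E_B = 1.90192 × 931.49 = 1771.62 MeV
Per nucleon: 1771.62 / 232 = 7.636 MeV

7.64 MeV/nucleon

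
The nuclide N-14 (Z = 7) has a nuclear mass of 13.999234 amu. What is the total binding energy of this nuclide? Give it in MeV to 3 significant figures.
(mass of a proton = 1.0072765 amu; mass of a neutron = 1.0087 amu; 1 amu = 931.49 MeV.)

With 7 protons and 7 neutrons (A = 14):
Total constituent mass: 7 × 1.0072765 + 7 × 1.0087 = 14.1118355 amu
The mass defect is 14.1118355 − 13.999234 = 0.1126015 amu.
Binding energy = Δm·c² = 0.1126015 × 931.49 MeV/amu = 104.887 MeV

105 MeV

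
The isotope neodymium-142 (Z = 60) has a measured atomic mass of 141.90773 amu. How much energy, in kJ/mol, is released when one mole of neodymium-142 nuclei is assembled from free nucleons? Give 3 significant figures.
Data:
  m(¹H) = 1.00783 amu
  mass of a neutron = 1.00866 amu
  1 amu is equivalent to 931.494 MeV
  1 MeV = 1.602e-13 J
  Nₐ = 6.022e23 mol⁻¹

1.14e+11 kJ/mol

The nucleus contains 60 protons and 142 − 60 = 82 neutrons.
Mass of separated nucleons = 60(1.00783) + 82(1.00866) = 60.46980 + 82.71012 = 143.17992 amu
The mass defect is 143.17992 − 141.90773 = 1.27219 amu.
Converting to energy: 1.27219 amu × 931.494 MeV/amu = 1185.04 MeV
Per nucleus in joules: 1185.04 MeV × 1.602e-13 J/MeV = 1.8984e-10 J
Per mole: 1.8984e-10 J × 6.022e23 mol⁻¹ = 1.1432e+14 J/mol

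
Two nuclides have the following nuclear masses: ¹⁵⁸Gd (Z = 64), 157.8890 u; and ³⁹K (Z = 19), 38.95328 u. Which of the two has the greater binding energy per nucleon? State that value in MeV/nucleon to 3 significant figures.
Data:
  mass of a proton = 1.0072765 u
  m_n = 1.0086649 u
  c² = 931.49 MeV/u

³⁹K; 8.56 MeV/nucleon

¹⁵⁸Gd: Σm = 64(1.0072765) + 94(1.0086649) = 159.2801966 u; Δm = 1.3911966 u; E_B = 1295.9 MeV; E_B/A = 8.202 MeV
³⁹K: Σm = 19(1.0072765) + 20(1.0086649) = 39.3115515 u; Δm = 0.3582715 u; E_B = 333.73 MeV; E_B/A = 8.557 MeV
³⁹K has the higher binding energy per nucleon, so it is the more tightly bound nucleus.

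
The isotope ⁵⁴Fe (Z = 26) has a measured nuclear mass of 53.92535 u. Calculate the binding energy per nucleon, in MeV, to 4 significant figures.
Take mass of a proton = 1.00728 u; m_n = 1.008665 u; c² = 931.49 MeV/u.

8.738 MeV/nucleon

Mass of separated nucleons = 26(1.00728) + 28(1.008665) = 26.18928 + 28.242620 = 54.431900 u
Mass defect Δm = 54.431900 − 53.92535 = 0.506550 u
Binding energy = Δm·c² = 0.506550 × 931.49 MeV/u = 471.846 MeV
Dividing by A = 54 gives 8.738 MeV per nucleon.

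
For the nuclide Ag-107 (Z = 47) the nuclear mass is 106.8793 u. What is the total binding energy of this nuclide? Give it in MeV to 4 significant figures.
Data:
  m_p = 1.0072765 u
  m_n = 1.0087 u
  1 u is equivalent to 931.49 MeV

Total constituent mass: 47 × 1.0072765 + 60 × 1.0087 = 107.8639955 u
The mass defect is 107.8639955 − 106.8793 = 0.9846955 u.
Binding energy = Δm·c² = 0.9846955 × 931.49 MeV/u = 917.234 MeV

917.2 MeV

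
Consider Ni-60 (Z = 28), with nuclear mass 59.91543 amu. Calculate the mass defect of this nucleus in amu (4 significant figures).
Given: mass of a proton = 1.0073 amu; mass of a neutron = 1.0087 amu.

0.5674 amu

The nucleus contains 28 protons and 60 − 28 = 32 neutrons.
Mass of separated nucleons = 28(1.0073) + 32(1.0087) = 28.2044 + 32.2784 = 60.4828 amu
Δm = 60.4828 − 59.91543 = 0.56737 amu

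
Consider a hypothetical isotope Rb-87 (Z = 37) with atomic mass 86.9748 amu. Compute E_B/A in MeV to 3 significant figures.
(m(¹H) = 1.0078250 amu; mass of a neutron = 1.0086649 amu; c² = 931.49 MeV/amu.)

8.01 MeV/nucleon

Z = 37, so N = A − Z = 87 − 37 = 50.
Mass of separated nucleons = 37(1.0078250) + 50(1.0086649) = 37.2895250 + 50.4332450 = 87.7227700 amu
Δm = 87.7227700 − 86.9748 = 0.7479700 amu
E_B = 0.7479700 × 931.49 = 696.727 MeV
Per nucleon: 696.727 / 87 = 8.008 MeV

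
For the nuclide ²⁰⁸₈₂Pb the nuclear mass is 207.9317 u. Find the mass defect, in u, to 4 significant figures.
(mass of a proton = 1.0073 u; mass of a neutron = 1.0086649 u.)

1.759 u

Σm = 82·m_p + 126·m_n = 82.5986 + 127.0917774 = 209.6903774 u
Mass defect Δm = 209.6903774 − 207.9317 = 1.7586774 u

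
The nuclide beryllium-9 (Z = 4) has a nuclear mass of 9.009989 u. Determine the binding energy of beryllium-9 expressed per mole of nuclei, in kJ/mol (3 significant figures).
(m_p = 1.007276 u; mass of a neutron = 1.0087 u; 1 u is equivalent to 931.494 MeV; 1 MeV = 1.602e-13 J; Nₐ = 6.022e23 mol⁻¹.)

The nucleus contains 4 protons and 9 − 4 = 5 neutrons.
Mass of separated nucleons = 4(1.007276) + 5(1.0087) = 4.029104 + 5.0435 = 9.072604 u
Mass defect Δm = 9.072604 − 9.009989 = 0.062615 u
Binding energy = Δm·c² = 0.062615 × 931.494 MeV/u = 58.3255 MeV
Per nucleus in joules: 58.3255 MeV × 1.602e-13 J/MeV = 9.3437e-12 J
Per mole: 9.3437e-12 J × 6.022e23 mol⁻¹ = 5.6268e+12 J/mol

5.63e+09 kJ/mol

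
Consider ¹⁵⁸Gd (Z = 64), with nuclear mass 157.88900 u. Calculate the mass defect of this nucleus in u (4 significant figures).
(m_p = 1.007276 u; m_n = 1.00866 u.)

With 64 protons and 94 neutrons (A = 158):
Mass of separated nucleons = 64(1.007276) + 94(1.00866) = 64.465664 + 94.81404 = 159.279704 u
Δm = 159.279704 − 157.88900 = 1.390704 u

1.391 u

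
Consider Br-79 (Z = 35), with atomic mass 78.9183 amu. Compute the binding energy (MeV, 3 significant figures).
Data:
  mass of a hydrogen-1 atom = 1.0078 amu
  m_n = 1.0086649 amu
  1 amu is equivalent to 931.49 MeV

The nucleus contains 35 protons and 79 − 35 = 44 neutrons.
Total constituent mass: 35 × 1.0078 + 44 × 1.0086649 = 79.6542556 amu
Δm = 79.6542556 − 78.9183 = 0.7359556 amu
Converting to energy: 0.7359556 amu × 931.49 MeV/amu = 685.535 MeV

686 MeV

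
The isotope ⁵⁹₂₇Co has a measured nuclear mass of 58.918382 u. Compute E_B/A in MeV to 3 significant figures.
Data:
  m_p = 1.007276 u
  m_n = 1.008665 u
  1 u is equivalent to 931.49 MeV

With 27 protons and 32 neutrons (A = 59):
Σm = 27·m_p + 32·m_n = 27.196452 + 32.277280 = 59.473732 u
The mass defect is 59.473732 − 58.918382 = 0.555350 u.
E_B = 0.555350 × 931.49 = 517.303 MeV
Dividing by A = 59 gives 8.768 MeV per nucleon.

8.77 MeV/nucleon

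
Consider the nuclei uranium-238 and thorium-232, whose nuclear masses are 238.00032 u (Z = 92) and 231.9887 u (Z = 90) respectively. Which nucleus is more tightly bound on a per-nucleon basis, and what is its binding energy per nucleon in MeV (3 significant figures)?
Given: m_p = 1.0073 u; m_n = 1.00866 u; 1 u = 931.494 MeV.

uranium-238: Σm = 92(1.0073) + 146(1.00866) = 239.93596 u; Δm = 1.93564 u; E_B = 1803.0 MeV; E_B/A = 7.576 MeV
thorium-232: Σm = 90(1.0073) + 142(1.00866) = 233.88672 u; Δm = 1.89802 u; E_B = 1768.0 MeV; E_B/A = 7.621 MeV
thorium-232 has the higher binding energy per nucleon, so it is the more tightly bound nucleus.

thorium-232; 7.62 MeV/nucleon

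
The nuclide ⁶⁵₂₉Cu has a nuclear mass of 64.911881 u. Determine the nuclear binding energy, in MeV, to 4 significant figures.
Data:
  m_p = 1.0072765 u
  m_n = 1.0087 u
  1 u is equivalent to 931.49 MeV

Total constituent mass: 29 × 1.0072765 + 36 × 1.0087 = 65.5242185 u
The mass defect is 65.5242185 − 64.911881 = 0.6123375 u.
E_B = 0.6123375 × 931.49 = 570.386 MeV

570.4 MeV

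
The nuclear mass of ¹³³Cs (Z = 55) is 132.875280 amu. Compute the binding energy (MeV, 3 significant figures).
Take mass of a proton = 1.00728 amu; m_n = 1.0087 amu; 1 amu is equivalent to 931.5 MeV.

The nucleus contains 55 protons and 133 − 55 = 78 neutrons.
Mass of separated nucleons = 55(1.00728) + 78(1.0087) = 55.40040 + 78.6786 = 134.07900 amu
The mass defect is 134.07900 − 132.875280 = 1.203720 amu.
Converting to energy: 1.203720 amu × 931.5 MeV/amu = 1121.27 MeV

1120 MeV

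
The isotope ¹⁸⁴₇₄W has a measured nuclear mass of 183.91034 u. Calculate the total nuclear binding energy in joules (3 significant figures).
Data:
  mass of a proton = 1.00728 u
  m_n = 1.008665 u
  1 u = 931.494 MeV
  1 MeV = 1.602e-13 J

With 74 protons and 110 neutrons (A = 184):
Mass of separated nucleons = 74(1.00728) + 110(1.008665) = 74.53872 + 110.953150 = 185.491870 u
Δm = 185.491870 − 183.91034 = 1.581530 u
E_B = 1.581530 × 931.494 = 1473.19 MeV
In joules: 1473.19 MeV × 1.602e-13 J/MeV = 2.3601e-10 J

2.36e-10 J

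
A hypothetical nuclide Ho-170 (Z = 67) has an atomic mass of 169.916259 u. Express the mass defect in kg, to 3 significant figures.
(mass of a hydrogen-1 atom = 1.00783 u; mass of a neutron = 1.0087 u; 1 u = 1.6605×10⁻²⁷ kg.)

With 67 protons and 103 neutrons (A = 170):
Mass of separated nucleons = 67(1.00783) + 103(1.0087) = 67.52461 + 103.8961 = 171.42071 u
The mass defect is 171.42071 − 169.916259 = 1.504451 u.
In SI units: 1.504451 u × 1.6605×10⁻²⁷ kg/u = 2.4981e-27 kg

2.50e-27 kg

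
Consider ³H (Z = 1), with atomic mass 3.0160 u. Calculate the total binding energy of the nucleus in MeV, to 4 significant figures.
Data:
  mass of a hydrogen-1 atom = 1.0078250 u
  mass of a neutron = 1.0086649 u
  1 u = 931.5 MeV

8.528 MeV

Σm = 1·m(¹H) + 2·m_n = 1.0078250 + 2.0173298 = 3.0251548 u
Mass defect Δm = 3.0251548 − 3.0160 = 0.0091548 u
Converting to energy: 0.0091548 u × 931.5 MeV/u = 8.52770 MeV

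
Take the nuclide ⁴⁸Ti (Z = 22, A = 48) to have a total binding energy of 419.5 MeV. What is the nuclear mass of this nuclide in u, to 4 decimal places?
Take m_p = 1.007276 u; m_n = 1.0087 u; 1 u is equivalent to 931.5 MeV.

Mass defect = 419.5 MeV / (931.5 MeV/u) = 0.450349 u
Constituent mass = 22(1.007276) + 26(1.0087) = 48.386272 u
Nuclear mass = 48.386272 − 0.450349 = 47.935923 u ≈ 47.9359 u (to 4 decimal places)

47.9359 u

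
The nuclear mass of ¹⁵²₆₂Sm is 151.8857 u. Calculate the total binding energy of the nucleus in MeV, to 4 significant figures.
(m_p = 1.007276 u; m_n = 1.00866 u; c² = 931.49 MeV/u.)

1253 MeV

With 62 protons and 90 neutrons (A = 152):
Total constituent mass: 62 × 1.007276 + 90 × 1.00866 = 153.230512 u
The mass defect is 153.230512 − 151.8857 = 1.344812 u.
Binding energy = Δm·c² = 1.344812 × 931.49 MeV/u = 1252.68 MeV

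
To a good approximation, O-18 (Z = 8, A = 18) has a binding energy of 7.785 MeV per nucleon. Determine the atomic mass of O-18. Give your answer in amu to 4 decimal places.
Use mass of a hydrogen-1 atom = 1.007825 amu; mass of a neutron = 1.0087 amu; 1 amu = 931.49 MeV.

17.9992 amu

Total binding energy = 18 × 7.785 = 140.130 MeV
Mass defect = 140.130 MeV / (931.49 MeV/amu) = 0.150436 amu
Constituent mass = 8(1.007825) + 10(1.0087) = 18.149600 amu
Atomic mass = 18.149600 − 0.150436 = 17.999164 amu ≈ 17.9992 amu (to 4 decimal places)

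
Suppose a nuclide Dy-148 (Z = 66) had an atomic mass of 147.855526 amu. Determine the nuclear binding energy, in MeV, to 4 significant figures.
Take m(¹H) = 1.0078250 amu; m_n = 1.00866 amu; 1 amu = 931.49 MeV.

With 66 protons and 82 neutrons (A = 148):
Total constituent mass: 66 × 1.0078250 + 82 × 1.00866 = 149.2265700 amu
Mass defect Δm = 149.2265700 − 147.855526 = 1.3710440 amu
Binding energy = Δm·c² = 1.3710440 × 931.49 MeV/amu = 1277.11 MeV

1277 MeV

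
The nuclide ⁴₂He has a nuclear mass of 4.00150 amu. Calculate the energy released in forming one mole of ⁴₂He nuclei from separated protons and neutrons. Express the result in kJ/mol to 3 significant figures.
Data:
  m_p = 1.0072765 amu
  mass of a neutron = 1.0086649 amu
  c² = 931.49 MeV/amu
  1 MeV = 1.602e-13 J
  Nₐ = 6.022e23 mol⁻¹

2.73e+09 kJ/mol

The nucleus contains 2 protons and 4 − 2 = 2 neutrons.
Mass of separated nucleons = 2(1.0072765) + 2(1.0086649) = 2.0145530 + 2.0173298 = 4.0318828 amu
Δm = 4.0318828 − 4.00150 = 0.0303828 amu
E_B = 0.0303828 × 931.49 = 28.3013 MeV
Per nucleus in joules: 28.3013 MeV × 1.602e-13 J/MeV = 4.5339e-12 J
Per mole: 4.5339e-12 J × 6.022e23 mol⁻¹ = 2.7303e+12 J/mol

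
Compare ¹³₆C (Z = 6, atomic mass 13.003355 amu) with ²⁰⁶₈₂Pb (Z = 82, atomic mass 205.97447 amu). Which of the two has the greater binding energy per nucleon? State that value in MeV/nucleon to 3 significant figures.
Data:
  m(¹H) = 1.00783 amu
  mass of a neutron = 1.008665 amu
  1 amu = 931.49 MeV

¹³₆C: Σm = 6(1.00783) + 7(1.008665) = 13.107635 amu; Δm = 0.104280 amu; E_B = 97.136 MeV; E_B/A = 7.472 MeV
²⁰⁶₈₂Pb: Σm = 82(1.00783) + 124(1.008665) = 207.716520 amu; Δm = 1.742050 amu; E_B = 1622.7 MeV; E_B/A = 7.877 MeV
²⁰⁶₈₂Pb has the higher binding energy per nucleon, so it is the more tightly bound nucleus.

²⁰⁶₈₂Pb; 7.88 MeV/nucleon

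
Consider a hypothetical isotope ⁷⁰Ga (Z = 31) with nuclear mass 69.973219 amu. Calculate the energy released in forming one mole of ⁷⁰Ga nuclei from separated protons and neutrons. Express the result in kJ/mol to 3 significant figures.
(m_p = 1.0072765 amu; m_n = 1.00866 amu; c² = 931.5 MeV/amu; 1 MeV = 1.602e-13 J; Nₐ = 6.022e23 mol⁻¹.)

Z = 31, so N = A − Z = 70 − 31 = 39.
Total constituent mass: 31 × 1.0072765 + 39 × 1.00866 = 70.5633115 amu
The mass defect is 70.5633115 − 69.973219 = 0.5900925 amu.
Converting to energy: 0.5900925 amu × 931.5 MeV/amu = 549.671 MeV
Per nucleus in joules: 549.671 MeV × 1.602e-13 J/MeV = 8.8057e-11 J
Per mole: 8.8057e-11 J × 6.022e23 mol⁻¹ = 5.3028e+13 J/mol

5.30e+10 kJ/mol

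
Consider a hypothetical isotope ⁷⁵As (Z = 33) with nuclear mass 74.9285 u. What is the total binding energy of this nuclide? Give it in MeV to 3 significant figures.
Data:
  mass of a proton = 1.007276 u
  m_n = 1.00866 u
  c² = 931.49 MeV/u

Z = 33, so N = A − Z = 75 − 33 = 42.
Mass of separated nucleons = 33(1.007276) + 42(1.00866) = 33.240108 + 42.36372 = 75.603828 u
The mass defect is 75.603828 − 74.9285 = 0.675328 u.
E_B = 0.675328 × 931.49 = 629.061 MeV

629 MeV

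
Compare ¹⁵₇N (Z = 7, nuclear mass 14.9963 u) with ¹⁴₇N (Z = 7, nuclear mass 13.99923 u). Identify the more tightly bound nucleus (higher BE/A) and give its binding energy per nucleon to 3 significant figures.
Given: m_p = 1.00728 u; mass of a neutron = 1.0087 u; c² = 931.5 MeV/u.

¹⁵₇N: Σm = 7(1.00728) + 8(1.0087) = 15.12056 u; Δm = 0.12426 u; E_B = 115.75 MeV; E_B/A = 7.717 MeV
¹⁴₇N: Σm = 7(1.00728) + 7(1.0087) = 14.11186 u; Δm = 0.11263 u; E_B = 104.91 MeV; E_B/A = 7.494 MeV
¹⁵₇N has the higher binding energy per nucleon, so it is the more tightly bound nucleus.

¹⁵₇N; 7.72 MeV/nucleon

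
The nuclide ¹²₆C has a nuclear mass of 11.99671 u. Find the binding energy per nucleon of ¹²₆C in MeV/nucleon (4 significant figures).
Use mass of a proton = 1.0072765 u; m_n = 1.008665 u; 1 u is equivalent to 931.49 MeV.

7.680 MeV/nucleon

Mass of separated nucleons = 6(1.0072765) + 6(1.008665) = 6.0436590 + 6.051990 = 12.0956490 u
Δm = 12.0956490 − 11.99671 = 0.0989390 u
Converting to energy: 0.0989390 u × 931.49 MeV/u = 92.1607 MeV
BE/A = 92.1607 MeV / 12 = 7.680 MeV/nucleon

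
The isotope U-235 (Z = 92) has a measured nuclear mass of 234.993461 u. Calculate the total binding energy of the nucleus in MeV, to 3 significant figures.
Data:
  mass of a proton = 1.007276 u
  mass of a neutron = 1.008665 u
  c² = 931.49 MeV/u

With 92 protons and 143 neutrons (A = 235):
Σm = 92·m_p + 143·m_n = 92.669392 + 144.239095 = 236.908487 u
Δm = 236.908487 − 234.993461 = 1.915026 u
Converting to energy: 1.915026 u × 931.49 MeV/u = 1783.83 MeV

1780 MeV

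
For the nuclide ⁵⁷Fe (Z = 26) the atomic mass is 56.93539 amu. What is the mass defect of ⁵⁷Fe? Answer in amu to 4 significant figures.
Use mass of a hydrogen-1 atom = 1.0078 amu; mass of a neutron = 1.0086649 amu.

0.5360 amu

The nucleus contains 26 protons and 57 − 26 = 31 neutrons.
Σm = 26·m(¹H) + 31·m_n = 26.2028 + 31.2686119 = 57.4714119 amu
The mass defect is 57.4714119 − 56.93539 = 0.5360219 amu.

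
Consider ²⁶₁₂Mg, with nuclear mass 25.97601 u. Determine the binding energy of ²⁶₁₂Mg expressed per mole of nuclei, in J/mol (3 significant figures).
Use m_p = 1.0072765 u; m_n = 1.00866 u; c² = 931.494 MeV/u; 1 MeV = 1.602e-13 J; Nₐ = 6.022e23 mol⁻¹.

2.09e+13 J/mol

Σm = 12·m_p + 14·m_n = 12.0873180 + 14.12124 = 26.2085580 u
The mass defect is 26.2085580 − 25.97601 = 0.2325480 u.
E_B = 0.2325480 × 931.494 = 216.617 MeV
Per nucleus in joules: 216.617 MeV × 1.602e-13 J/MeV = 3.4702e-11 J
Per mole: 3.4702e-11 J × 6.022e23 mol⁻¹ = 2.0898e+13 J/mol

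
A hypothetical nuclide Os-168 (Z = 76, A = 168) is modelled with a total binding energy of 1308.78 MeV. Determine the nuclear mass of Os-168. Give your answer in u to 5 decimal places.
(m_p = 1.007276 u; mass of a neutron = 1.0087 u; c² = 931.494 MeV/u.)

167.94834 u

Mass defect = 1308.78 MeV / (931.494 MeV/u) = 1.4050332 u
Constituent mass = 76(1.007276) + 92(1.0087) = 169.353376 u
Nuclear mass = 169.353376 − 1.4050332 = 167.9483428 u ≈ 167.94834 u (to 5 decimal places)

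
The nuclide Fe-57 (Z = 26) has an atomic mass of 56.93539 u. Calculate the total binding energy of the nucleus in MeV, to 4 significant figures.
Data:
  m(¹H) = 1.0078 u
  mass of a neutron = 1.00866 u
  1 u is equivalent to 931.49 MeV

The nucleus contains 26 protons and 57 − 26 = 31 neutrons.
Σm = 26·m(¹H) + 31·m_n = 26.2028 + 31.26846 = 57.47126 u
Mass defect Δm = 57.47126 − 56.93539 = 0.53587 u
Binding energy = Δm·c² = 0.53587 × 931.49 MeV/u = 499.158 MeV

499.2 MeV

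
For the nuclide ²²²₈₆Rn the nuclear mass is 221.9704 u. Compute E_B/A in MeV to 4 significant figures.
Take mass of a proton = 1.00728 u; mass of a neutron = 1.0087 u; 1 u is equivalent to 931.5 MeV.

7.716 MeV/nucleon

Σm = 86·m_p + 136·m_n = 86.62608 + 137.1832 = 223.80928 u
The mass defect is 223.80928 − 221.9704 = 1.83888 u.
Converting to energy: 1.83888 u × 931.5 MeV/u = 1712.92 MeV
Dividing by A = 222 gives 7.716 MeV per nucleon.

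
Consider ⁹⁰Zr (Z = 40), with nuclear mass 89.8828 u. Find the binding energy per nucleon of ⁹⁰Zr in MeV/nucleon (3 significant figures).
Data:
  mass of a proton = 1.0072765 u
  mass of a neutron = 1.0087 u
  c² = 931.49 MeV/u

Mass of separated nucleons = 40(1.0072765) + 50(1.0087) = 40.2910600 + 50.4350 = 90.7260600 u
The mass defect is 90.7260600 − 89.8828 = 0.8432600 u.
Converting to energy: 0.8432600 u × 931.49 MeV/u = 785.488 MeV
Dividing by A = 90 gives 8.728 MeV per nucleon.

8.73 MeV/nucleon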